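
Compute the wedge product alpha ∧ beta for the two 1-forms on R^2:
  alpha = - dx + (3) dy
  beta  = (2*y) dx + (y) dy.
alpha ∧ beta = (-7*y) dx ∧ dy

Distribute the wedge, using dx_i ∧ dx_j = -dx_j ∧ dx_i and dx_i ∧ dx_i = 0. For each pair (i, j) with i < j, the coefficient of dx_i ∧ dx_j in alpha ∧ beta is (alpha_i * beta_j - alpha_j * beta_i). Collecting: alpha ∧ beta = (-7*y) dx ∧ dy.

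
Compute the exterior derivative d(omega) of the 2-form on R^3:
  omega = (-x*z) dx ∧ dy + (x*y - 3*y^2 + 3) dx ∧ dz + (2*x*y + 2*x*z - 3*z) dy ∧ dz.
d(omega) = (-2*x + 8*y + 2*z) dx ∧ dy ∧ dz

For a 2-form omega = sum_{i<j} g_{ij} dx_i ∧ dx_j, the exterior derivative is
  d(omega) = sum_{i<j} d(g_{ij}) ∧ dx_i ∧ dx_j = sum_{i<j, k} (∂g_{ij}/∂x_k) dx_k ∧ dx_i ∧ dx_j.
Expand each term, using dx_k ∧ dx_i ∧ dx_j = sgn(permutation) dx_{(a)} ∧ dx_{(b)} ∧ dx_{(c)} with (a < b < c) sorted:
  d(-x*z) includes (∂/∂z)(-x*z) dz = (-x) dz, which multiplied by dx ∧ dy gives (-x) dx ∧ dy ∧ dz
  d(x*y - 3*y^2 + 3) includes (∂/∂y)(x*y - 3*y^2 + 3) dy = (x - 6*y) dy, which multiplied by dx ∧ dz gives (-x + 6*y) dx ∧ dy ∧ dz
  d(2*x*y + 2*x*z - 3*z) includes (∂/∂x)(2*x*y + 2*x*z - 3*z) dx = (2*y + 2*z) dx, which multiplied by dy ∧ dz gives (2*y + 2*z) dx ∧ dy ∧ dz
Collecting like 3-forms: d(omega) = (-2*x + 8*y + 2*z) dx ∧ dy ∧ dz.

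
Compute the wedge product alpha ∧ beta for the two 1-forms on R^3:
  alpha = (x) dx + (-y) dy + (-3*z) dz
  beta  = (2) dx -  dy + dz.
alpha ∧ beta = (-x + 2*y) dx ∧ dy + (x + 6*z) dx ∧ dz + (-y - 3*z) dy ∧ dz

Distribute the wedge, using dx_i ∧ dx_j = -dx_j ∧ dx_i and dx_i ∧ dx_i = 0. For each pair (i, j) with i < j, the coefficient of dx_i ∧ dx_j in alpha ∧ beta is (alpha_i * beta_j - alpha_j * beta_i). Collecting: alpha ∧ beta = (-x + 2*y) dx ∧ dy + (x + 6*z) dx ∧ dz + (-y - 3*z) dy ∧ dz.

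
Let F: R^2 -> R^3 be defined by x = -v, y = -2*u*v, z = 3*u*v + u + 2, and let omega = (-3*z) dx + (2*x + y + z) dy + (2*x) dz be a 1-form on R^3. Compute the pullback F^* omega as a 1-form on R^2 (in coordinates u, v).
F^* omega = (2*v*(-u*v - u - v - 3)) du + (-2*u^2*v - 2*u^2 + 7*u*v - u + 6) dv

Using F^*(f dg) = (f ∘ F) d(g ∘ F), substitute each coordinate x_i by F_i(u, v) in f_i, and replace dx_i by d F_i = (∂F_i/∂u) du + (∂F_i/∂v) dv.
  For the x component: f_1(F) = -9*u*v - 3*u - 6; d F_1 = (0) du + (-1) dv
  For the y component: f_2(F) = u*v + u - 2*v + 2; d F_2 = (-2*v) du + (-2*u) dv
  For the z component: f_3(F) = -2*v; d F_3 = (3*v + 1) du + (3*u) dv
Combining and collecting du, dv coefficients:
  coeff of du: 2*v*(-u*v - u - v - 3)
  coeff of dv: -2*u^2*v - 2*u^2 + 7*u*v - u + 6
F^* omega = (2*v*(-u*v - u - v - 3)) du + (-2*u^2*v - 2*u^2 + 7*u*v - u + 6) dv.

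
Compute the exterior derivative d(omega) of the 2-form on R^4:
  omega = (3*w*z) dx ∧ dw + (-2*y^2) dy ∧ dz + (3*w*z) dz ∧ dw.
d(omega) = (-3*w) dx ∧ dz ∧ dw

For a 2-form omega = sum_{i<j} g_{ij} dx_i ∧ dx_j, the exterior derivative is
  d(omega) = sum_{i<j} d(g_{ij}) ∧ dx_i ∧ dx_j = sum_{i<j, k} (∂g_{ij}/∂x_k) dx_k ∧ dx_i ∧ dx_j.
Expand each term, using dx_k ∧ dx_i ∧ dx_j = sgn(permutation) dx_{(a)} ∧ dx_{(b)} ∧ dx_{(c)} with (a < b < c) sorted:
  d(3*w*z) includes (∂/∂z)(3*w*z) dz = (3*w) dz, which multiplied by dx ∧ dw gives (-3*w) dx ∧ dz ∧ dw
Collecting like 3-forms: d(omega) = (-3*w) dx ∧ dz ∧ dw.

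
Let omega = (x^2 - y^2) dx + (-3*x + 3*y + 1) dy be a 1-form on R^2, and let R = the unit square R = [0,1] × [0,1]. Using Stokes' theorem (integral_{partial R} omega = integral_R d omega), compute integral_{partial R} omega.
integral_(partial R) omega = -2

Stokes: integral_partial_R omega = integral_R d omega with d omega = (∂Q/∂x - ∂P/∂y) dx ∧ dy.
  ∂Q/∂x = -3
  ∂P/∂y = -2*y
  integrand = ∂Q/∂x - ∂P/∂y = 2*y - 3.
Integrating over R: integral_0^1 integral_0^1 (2*y - 3) dx dy = -2.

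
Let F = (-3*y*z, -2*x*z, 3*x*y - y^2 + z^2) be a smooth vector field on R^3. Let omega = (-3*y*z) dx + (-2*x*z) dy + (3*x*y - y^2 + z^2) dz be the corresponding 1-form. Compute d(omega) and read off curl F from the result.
d(omega) = (5*x - 2*y) dy ∧ dz + (-6*y) dz ∧ dx + (z) dx ∧ dy; curl F = (5*x - 2*y, -6*y, z)

d omega = sum_{i<j} (∂f_j/∂x_i - ∂f_i/∂x_j) dx_i ∧ dx_j. Under the identification (dy ∧ dz, dz ∧ dx, dx ∧ dy) ↔ (e_x, e_y, e_z), the coefficients are exactly the components of curl F. Compute:
  ∂R/∂y - ∂Q/∂z = (3*x - 2*y) - (-2*x) = 5*x - 2*y
  ∂P/∂z - ∂R/∂x = (-3*y) - (3*y) = -6*y
  ∂Q/∂x - ∂P/∂y = (-2*z) - (-3*z) = z.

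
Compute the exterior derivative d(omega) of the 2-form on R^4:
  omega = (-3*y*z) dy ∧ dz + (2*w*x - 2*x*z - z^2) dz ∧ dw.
d(omega) = (2*w - 2*z) dx ∧ dz ∧ dw

For a 2-form omega = sum_{i<j} g_{ij} dx_i ∧ dx_j, the exterior derivative is
  d(omega) = sum_{i<j} d(g_{ij}) ∧ dx_i ∧ dx_j = sum_{i<j, k} (∂g_{ij}/∂x_k) dx_k ∧ dx_i ∧ dx_j.
Expand each term, using dx_k ∧ dx_i ∧ dx_j = sgn(permutation) dx_{(a)} ∧ dx_{(b)} ∧ dx_{(c)} with (a < b < c) sorted:
  d(2*w*x - 2*x*z - z^2) includes (∂/∂x)(2*w*x - 2*x*z - z^2) dx = (2*w - 2*z) dx, which multiplied by dz ∧ dw gives (2*w - 2*z) dx ∧ dz ∧ dw
Collecting like 3-forms: d(omega) = (2*w - 2*z) dx ∧ dz ∧ dw.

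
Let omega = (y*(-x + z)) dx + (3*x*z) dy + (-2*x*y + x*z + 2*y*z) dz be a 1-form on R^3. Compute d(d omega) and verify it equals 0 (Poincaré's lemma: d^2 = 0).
d(d omega) = 0

Step 1: d omega = sum_{i<j} (∂f_j/∂x_i - ∂f_i/∂x_j) dx_i ∧ dx_j:
  coeff of dx ∧ dy: x + 2*z
  coeff of dx ∧ dz: -3*y + z
  coeff of dy ∧ dz: -5*x + 2*z
Step 2: Apply d again to each 2-form coefficient. The only possible 3-form in R^3 is dx ∧ dy ∧ dz, with coefficient
  ∂(coeff of dy∧dz)/∂x - ∂(coeff of dx∧dz)/∂y + ∂(coeff of dx∧dy)/∂z
  = ∂/∂x (-5*x + 2*z) - ∂/∂y (-3*y + z) + ∂/∂z (x + 2*z).
Each of these terms simplifies to sums of mixed partials that cancel in pairs. The result is 0 (by equality of mixed partials for smooth functions — Schwarz / Clairaut).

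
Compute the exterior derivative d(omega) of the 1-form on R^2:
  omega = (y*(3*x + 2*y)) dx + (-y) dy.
d(omega) = (-3*x - 4*y) dx ∧ dy

For a 1-form omega = sum_i f_i dx_i, the exterior derivative is
  d(omega) = sum_{i < j} (∂f_j/∂x_i - ∂f_i/∂x_j) dx_i ∧ dx_j.
  coefficient of dx ∧ dy: ∂f_2/∂x - ∂f_1/∂y = ∂(-y)/∂x - ∂(y*(3*x + 2*y))/∂y = -3*x - 4*y
Assembling: d(omega) = (-3*x - 4*y) dx ∧ dy.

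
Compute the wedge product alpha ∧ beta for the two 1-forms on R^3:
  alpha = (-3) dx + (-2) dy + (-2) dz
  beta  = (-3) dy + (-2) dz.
alpha ∧ beta = (9) dx ∧ dy + (6) dx ∧ dz + (-2) dy ∧ dz

Distribute the wedge, using dx_i ∧ dx_j = -dx_j ∧ dx_i and dx_i ∧ dx_i = 0. For each pair (i, j) with i < j, the coefficient of dx_i ∧ dx_j in alpha ∧ beta is (alpha_i * beta_j - alpha_j * beta_i). Collecting: alpha ∧ beta = (9) dx ∧ dy + (6) dx ∧ dz + (-2) dy ∧ dz.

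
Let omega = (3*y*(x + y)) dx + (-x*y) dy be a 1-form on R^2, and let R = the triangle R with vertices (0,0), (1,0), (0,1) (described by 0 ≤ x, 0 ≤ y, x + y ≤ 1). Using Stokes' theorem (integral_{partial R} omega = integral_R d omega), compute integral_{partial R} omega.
integral_(partial R) omega = -5/3

Stokes: integral_partial_R omega = integral_R d omega with d omega = (∂Q/∂x - ∂P/∂y) dx ∧ dy.
  ∂Q/∂x = -y
  ∂P/∂y = 3*x + 6*y
  integrand = ∂Q/∂x - ∂P/∂y = -3*x - 7*y.
Integrating over R: integral_0^1 integral_0^{1-x} (-3*x - 7*y) dy dx = -5/3.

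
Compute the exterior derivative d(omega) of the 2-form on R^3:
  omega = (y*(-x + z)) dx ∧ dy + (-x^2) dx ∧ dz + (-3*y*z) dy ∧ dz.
d(omega) = (y) dx ∧ dy ∧ dz

For a 2-form omega = sum_{i<j} g_{ij} dx_i ∧ dx_j, the exterior derivative is
  d(omega) = sum_{i<j} d(g_{ij}) ∧ dx_i ∧ dx_j = sum_{i<j, k} (∂g_{ij}/∂x_k) dx_k ∧ dx_i ∧ dx_j.
Expand each term, using dx_k ∧ dx_i ∧ dx_j = sgn(permutation) dx_{(a)} ∧ dx_{(b)} ∧ dx_{(c)} with (a < b < c) sorted:
  d(y*(-x + z)) includes (∂/∂z)(y*(-x + z)) dz = (y) dz, which multiplied by dx ∧ dy gives (y) dx ∧ dy ∧ dz
Collecting like 3-forms: d(omega) = (y) dx ∧ dy ∧ dz.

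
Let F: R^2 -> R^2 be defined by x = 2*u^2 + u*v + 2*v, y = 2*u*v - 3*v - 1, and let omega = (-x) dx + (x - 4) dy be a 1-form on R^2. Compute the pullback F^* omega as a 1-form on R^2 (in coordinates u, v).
F^* omega = (-8*u^3 - 2*u^2*v + u*v^2 - 8*u*v + 2*v^2 - 8*v) du + (2*u^3 + u^2*v - 10*u^2 - 3*u*v - 8*u - 10*v + 12) dv

Using F^*(f dg) = (f ∘ F) d(g ∘ F), substitute each coordinate x_i by F_i(u, v) in f_i, and replace dx_i by d F_i = (∂F_i/∂u) du + (∂F_i/∂v) dv.
  For the x component: f_1(F) = -2*u^2 - u*v - 2*v; d F_1 = (4*u + v) du + (u + 2) dv
  For the y component: f_2(F) = 2*u^2 + u*v + 2*v - 4; d F_2 = (2*v) du + (2*u - 3) dv
Combining and collecting du, dv coefficients:
  coeff of du: -8*u^3 - 2*u^2*v + u*v^2 - 8*u*v + 2*v^2 - 8*v
  coeff of dv: 2*u^3 + u^2*v - 10*u^2 - 3*u*v - 8*u - 10*v + 12
F^* omega = (-8*u^3 - 2*u^2*v + u*v^2 - 8*u*v + 2*v^2 - 8*v) du + (2*u^3 + u^2*v - 10*u^2 - 3*u*v - 8*u - 10*v + 12) dv.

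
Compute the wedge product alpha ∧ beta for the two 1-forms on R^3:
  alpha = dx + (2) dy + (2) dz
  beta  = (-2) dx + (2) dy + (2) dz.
alpha ∧ beta = (6) dx ∧ dy + (6) dx ∧ dz

Distribute the wedge, using dx_i ∧ dx_j = -dx_j ∧ dx_i and dx_i ∧ dx_i = 0. For each pair (i, j) with i < j, the coefficient of dx_i ∧ dx_j in alpha ∧ beta is (alpha_i * beta_j - alpha_j * beta_i). Collecting: alpha ∧ beta = (6) dx ∧ dy + (6) dx ∧ dz.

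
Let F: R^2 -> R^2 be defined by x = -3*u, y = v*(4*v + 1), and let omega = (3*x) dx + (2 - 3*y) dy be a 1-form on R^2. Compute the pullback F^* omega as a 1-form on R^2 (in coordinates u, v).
F^* omega = (27*u) du + (-96*v^3 - 36*v^2 + 13*v + 2) dv

Using F^*(f dg) = (f ∘ F) d(g ∘ F), substitute each coordinate x_i by F_i(u, v) in f_i, and replace dx_i by d F_i = (∂F_i/∂u) du + (∂F_i/∂v) dv.
  For the x component: f_1(F) = -9*u; d F_1 = (-3) du + (0) dv
  For the y component: f_2(F) = -12*v^2 - 3*v + 2; d F_2 = (0) du + (8*v + 1) dv
Combining and collecting du, dv coefficients:
  coeff of du: 27*u
  coeff of dv: -96*v^3 - 36*v^2 + 13*v + 2
F^* omega = (27*u) du + (-96*v^3 - 36*v^2 + 13*v + 2) dv.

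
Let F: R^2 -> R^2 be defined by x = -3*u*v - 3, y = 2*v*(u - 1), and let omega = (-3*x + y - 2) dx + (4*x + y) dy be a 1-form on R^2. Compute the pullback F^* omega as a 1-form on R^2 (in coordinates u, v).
F^* omega = (v*(-53*u*v + 2*v - 45)) du + (-53*u^2*v + 22*u*v - 45*u + 4*v + 24) dv

Using F^*(f dg) = (f ∘ F) d(g ∘ F), substitute each coordinate x_i by F_i(u, v) in f_i, and replace dx_i by d F_i = (∂F_i/∂u) du + (∂F_i/∂v) dv.
  For the x component: f_1(F) = 11*u*v - 2*v + 7; d F_1 = (-3*v) du + (-3*u) dv
  For the y component: f_2(F) = -10*u*v - 2*v - 12; d F_2 = (2*v) du + (2*u - 2) dv
Combining and collecting du, dv coefficients:
  coeff of du: v*(-53*u*v + 2*v - 45)
  coeff of dv: -53*u^2*v + 22*u*v - 45*u + 4*v + 24
F^* omega = (v*(-53*u*v + 2*v - 45)) du + (-53*u^2*v + 22*u*v - 45*u + 4*v + 24) dv.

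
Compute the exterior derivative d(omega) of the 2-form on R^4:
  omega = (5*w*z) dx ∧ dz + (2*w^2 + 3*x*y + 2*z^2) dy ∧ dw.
d(omega) = (5*z) dx ∧ dz ∧ dw + (3*y) dx ∧ dy ∧ dw + (-4*z) dy ∧ dz ∧ dw

For a 2-form omega = sum_{i<j} g_{ij} dx_i ∧ dx_j, the exterior derivative is
  d(omega) = sum_{i<j} d(g_{ij}) ∧ dx_i ∧ dx_j = sum_{i<j, k} (∂g_{ij}/∂x_k) dx_k ∧ dx_i ∧ dx_j.
Expand each term, using dx_k ∧ dx_i ∧ dx_j = sgn(permutation) dx_{(a)} ∧ dx_{(b)} ∧ dx_{(c)} with (a < b < c) sorted:
  d(5*w*z) includes (∂/∂w)(5*w*z) dw = (5*z) dw, which multiplied by dx ∧ dz gives (5*z) dx ∧ dz ∧ dw
  d(2*w^2 + 3*x*y + 2*z^2) includes (∂/∂x)(2*w^2 + 3*x*y + 2*z^2) dx = (3*y) dx, which multiplied by dy ∧ dw gives (3*y) dx ∧ dy ∧ dw
  d(2*w^2 + 3*x*y + 2*z^2) includes (∂/∂z)(2*w^2 + 3*x*y + 2*z^2) dz = (4*z) dz, which multiplied by dy ∧ dw gives (-4*z) dy ∧ dz ∧ dw
Collecting like 3-forms: d(omega) = (5*z) dx ∧ dz ∧ dw + (3*y) dx ∧ dy ∧ dw + (-4*z) dy ∧ dz ∧ dw.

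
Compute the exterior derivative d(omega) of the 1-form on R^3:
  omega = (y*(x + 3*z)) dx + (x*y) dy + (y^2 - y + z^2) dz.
d(omega) = (-x + y - 3*z) dx ∧ dy + (-3*y) dx ∧ dz + (2*y - 1) dy ∧ dz

For a 1-form omega = sum_i f_i dx_i, the exterior derivative is
  d(omega) = sum_{i < j} (∂f_j/∂x_i - ∂f_i/∂x_j) dx_i ∧ dx_j.
  coefficient of dx ∧ dy: ∂f_2/∂x - ∂f_1/∂y = ∂(x*y)/∂x - ∂(y*(x + 3*z))/∂y = -x + y - 3*z
  coefficient of dx ∧ dz: ∂f_3/∂x - ∂f_1/∂z = ∂(y^2 - y + z^2)/∂x - ∂(y*(x + 3*z))/∂z = -3*y
  coefficient of dy ∧ dz: ∂f_3/∂y - ∂f_2/∂z = ∂(y^2 - y + z^2)/∂y - ∂(x*y)/∂z = 2*y - 1
Assembling: d(omega) = (-x + y - 3*z) dx ∧ dy + (-3*y) dx ∧ dz + (2*y - 1) dy ∧ dz.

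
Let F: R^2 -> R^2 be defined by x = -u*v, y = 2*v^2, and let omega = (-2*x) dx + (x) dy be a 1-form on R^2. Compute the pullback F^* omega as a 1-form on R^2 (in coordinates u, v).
F^* omega = (-2*u*v^2) du + (2*u*v*(-u - 2*v)) dv

Using F^*(f dg) = (f ∘ F) d(g ∘ F), substitute each coordinate x_i by F_i(u, v) in f_i, and replace dx_i by d F_i = (∂F_i/∂u) du + (∂F_i/∂v) dv.
  For the x component: f_1(F) = 2*u*v; d F_1 = (-v) du + (-u) dv
  For the y component: f_2(F) = -u*v; d F_2 = (0) du + (4*v) dv
Combining and collecting du, dv coefficients:
  coeff of du: -2*u*v^2
  coeff of dv: 2*u*v*(-u - 2*v)
F^* omega = (-2*u*v^2) du + (2*u*v*(-u - 2*v)) dv.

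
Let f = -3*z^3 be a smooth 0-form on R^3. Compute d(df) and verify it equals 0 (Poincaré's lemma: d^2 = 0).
d(df) = 0

Step 1: df = sum_i (∂f/∂x_i) dx_i = (0) dx + (0) dy + (-9*z^2) dz.
Step 2: Apply d again. Using the 1-form formula, the coefficient of dx ∧ dy in d(df) is ∂^2 f/∂x ∂y - ∂^2 f/∂y ∂x = (0) - (0) = 0 (equality of mixed partials for smooth f).
Similarly for dx ∧ dz and dy ∧ dz — all coefficients vanish. So d(df) = 0.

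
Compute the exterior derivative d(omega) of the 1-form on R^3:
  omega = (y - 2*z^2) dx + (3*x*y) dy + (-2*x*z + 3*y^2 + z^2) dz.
d(omega) = (3*y - 1) dx ∧ dy + (2*z) dx ∧ dz + (6*y) dy ∧ dz

For a 1-form omega = sum_i f_i dx_i, the exterior derivative is
  d(omega) = sum_{i < j} (∂f_j/∂x_i - ∂f_i/∂x_j) dx_i ∧ dx_j.
  coefficient of dx ∧ dy: ∂f_2/∂x - ∂f_1/∂y = ∂(3*x*y)/∂x - ∂(y - 2*z^2)/∂y = 3*y - 1
  coefficient of dx ∧ dz: ∂f_3/∂x - ∂f_1/∂z = ∂(-2*x*z + 3*y^2 + z^2)/∂x - ∂(y - 2*z^2)/∂z = 2*z
  coefficient of dy ∧ dz: ∂f_3/∂y - ∂f_2/∂z = ∂(-2*x*z + 3*y^2 + z^2)/∂y - ∂(3*x*y)/∂z = 6*y
Assembling: d(omega) = (3*y - 1) dx ∧ dy + (2*z) dx ∧ dz + (6*y) dy ∧ dz.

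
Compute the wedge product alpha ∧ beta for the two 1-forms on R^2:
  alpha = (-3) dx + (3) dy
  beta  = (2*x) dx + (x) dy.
alpha ∧ beta = (-9*x) dx ∧ dy

Distribute the wedge, using dx_i ∧ dx_j = -dx_j ∧ dx_i and dx_i ∧ dx_i = 0. For each pair (i, j) with i < j, the coefficient of dx_i ∧ dx_j in alpha ∧ beta is (alpha_i * beta_j - alpha_j * beta_i). Collecting: alpha ∧ beta = (-9*x) dx ∧ dy.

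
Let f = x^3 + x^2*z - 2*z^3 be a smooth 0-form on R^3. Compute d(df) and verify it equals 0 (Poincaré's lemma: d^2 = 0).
d(df) = 0

Step 1: df = sum_i (∂f/∂x_i) dx_i = (x*(3*x + 2*z)) dx + (0) dy + (x^2 - 6*z^2) dz.
Step 2: Apply d again. Using the 1-form formula, the coefficient of dx ∧ dy in d(df) is ∂^2 f/∂x ∂y - ∂^2 f/∂y ∂x = (0) - (0) = 0 (equality of mixed partials for smooth f).
Similarly for dx ∧ dz and dy ∧ dz — all coefficients vanish. So d(df) = 0.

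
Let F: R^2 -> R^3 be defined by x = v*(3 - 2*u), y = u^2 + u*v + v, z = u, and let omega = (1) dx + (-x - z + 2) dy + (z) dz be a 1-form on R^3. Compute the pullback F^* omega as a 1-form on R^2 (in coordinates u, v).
F^* omega = (4*u^2*v - 2*u^2 + 2*u*v^2 - 7*u*v + 5*u - 3*v^2) du + (2*u^2*v - u^2 - u*v - u - 3*v + 5) dv

Using F^*(f dg) = (f ∘ F) d(g ∘ F), substitute each coordinate x_i by F_i(u, v) in f_i, and replace dx_i by d F_i = (∂F_i/∂u) du + (∂F_i/∂v) dv.
  For the x component: f_1(F) = 1; d F_1 = (-2*v) du + (3 - 2*u) dv
  For the y component: f_2(F) = 2*u*v - u - 3*v + 2; d F_2 = (2*u + v) du + (u + 1) dv
  For the z component: f_3(F) = u; d F_3 = (1) du + (0) dv
Combining and collecting du, dv coefficients:
  coeff of du: 4*u^2*v - 2*u^2 + 2*u*v^2 - 7*u*v + 5*u - 3*v^2
  coeff of dv: 2*u^2*v - u^2 - u*v - u - 3*v + 5
F^* omega = (4*u^2*v - 2*u^2 + 2*u*v^2 - 7*u*v + 5*u - 3*v^2) du + (2*u^2*v - u^2 - u*v - u - 3*v + 5) dv.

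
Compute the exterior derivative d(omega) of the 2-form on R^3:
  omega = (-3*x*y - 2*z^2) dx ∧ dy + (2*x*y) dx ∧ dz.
d(omega) = (-2*x - 4*z) dx ∧ dy ∧ dz

For a 2-form omega = sum_{i<j} g_{ij} dx_i ∧ dx_j, the exterior derivative is
  d(omega) = sum_{i<j} d(g_{ij}) ∧ dx_i ∧ dx_j = sum_{i<j, k} (∂g_{ij}/∂x_k) dx_k ∧ dx_i ∧ dx_j.
Expand each term, using dx_k ∧ dx_i ∧ dx_j = sgn(permutation) dx_{(a)} ∧ dx_{(b)} ∧ dx_{(c)} with (a < b < c) sorted:
  d(-3*x*y - 2*z^2) includes (∂/∂z)(-3*x*y - 2*z^2) dz = (-4*z) dz, which multiplied by dx ∧ dy gives (-4*z) dx ∧ dy ∧ dz
  d(2*x*y) includes (∂/∂y)(2*x*y) dy = (2*x) dy, which multiplied by dx ∧ dz gives (-2*x) dx ∧ dy ∧ dz
Collecting like 3-forms: d(omega) = (-2*x - 4*z) dx ∧ dy ∧ dz.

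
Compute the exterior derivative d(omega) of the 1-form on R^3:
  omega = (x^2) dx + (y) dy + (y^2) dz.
d(omega) = (2*y) dy ∧ dz

For a 1-form omega = sum_i f_i dx_i, the exterior derivative is
  d(omega) = sum_{i < j} (∂f_j/∂x_i - ∂f_i/∂x_j) dx_i ∧ dx_j.
  coefficient of dy ∧ dz: ∂f_3/∂y - ∂f_2/∂z = ∂(y^2)/∂y - ∂(y)/∂z = 2*y
Assembling: d(omega) = (2*y) dy ∧ dz.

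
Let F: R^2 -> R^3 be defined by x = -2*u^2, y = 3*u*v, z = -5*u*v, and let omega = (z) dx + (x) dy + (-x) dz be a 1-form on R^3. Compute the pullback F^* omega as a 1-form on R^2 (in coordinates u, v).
F^* omega = (4*u^2*v) du + (-16*u^3) dv

Using F^*(f dg) = (f ∘ F) d(g ∘ F), substitute each coordinate x_i by F_i(u, v) in f_i, and replace dx_i by d F_i = (∂F_i/∂u) du + (∂F_i/∂v) dv.
  For the x component: f_1(F) = -5*u*v; d F_1 = (-4*u) du + (0) dv
  For the y component: f_2(F) = -2*u^2; d F_2 = (3*v) du + (3*u) dv
  For the z component: f_3(F) = 2*u^2; d F_3 = (-5*v) du + (-5*u) dv
Combining and collecting du, dv coefficients:
  coeff of du: 4*u^2*v
  coeff of dv: -16*u^3
F^* omega = (4*u^2*v) du + (-16*u^3) dv.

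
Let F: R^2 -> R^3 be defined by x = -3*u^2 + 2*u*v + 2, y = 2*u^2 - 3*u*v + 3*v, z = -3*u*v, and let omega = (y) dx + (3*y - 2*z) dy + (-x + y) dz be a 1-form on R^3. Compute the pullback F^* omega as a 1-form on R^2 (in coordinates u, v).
F^* omega = (12*u^3 - 23*u^2*v + 18*u*v^2 + 18*u*v - 30*v^2 + 6*v) du + (-29*u^3 + 18*u^2*v + 18*u^2 - 39*u*v + 6*u + 27*v) dv

Using F^*(f dg) = (f ∘ F) d(g ∘ F), substitute each coordinate x_i by F_i(u, v) in f_i, and replace dx_i by d F_i = (∂F_i/∂u) du + (∂F_i/∂v) dv.
  For the x component: f_1(F) = 2*u^2 - 3*u*v + 3*v; d F_1 = (-6*u + 2*v) du + (2*u) dv
  For the y component: f_2(F) = 6*u^2 - 3*u*v + 9*v; d F_2 = (4*u - 3*v) du + (3 - 3*u) dv
  For the z component: f_3(F) = 5*u^2 - 5*u*v + 3*v - 2; d F_3 = (-3*v) du + (-3*u) dv
Combining and collecting du, dv coefficients:
  coeff of du: 12*u^3 - 23*u^2*v + 18*u*v^2 + 18*u*v - 30*v^2 + 6*v
  coeff of dv: -29*u^3 + 18*u^2*v + 18*u^2 - 39*u*v + 6*u + 27*v
F^* omega = (12*u^3 - 23*u^2*v + 18*u*v^2 + 18*u*v - 30*v^2 + 6*v) du + (-29*u^3 + 18*u^2*v + 18*u^2 - 39*u*v + 6*u + 27*v) dv.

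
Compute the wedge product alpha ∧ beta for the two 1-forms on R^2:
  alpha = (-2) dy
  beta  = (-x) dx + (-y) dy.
alpha ∧ beta = (-2*x) dx ∧ dy

Distribute the wedge, using dx_i ∧ dx_j = -dx_j ∧ dx_i and dx_i ∧ dx_i = 0. For each pair (i, j) with i < j, the coefficient of dx_i ∧ dx_j in alpha ∧ beta is (alpha_i * beta_j - alpha_j * beta_i). Collecting: alpha ∧ beta = (-2*x) dx ∧ dy.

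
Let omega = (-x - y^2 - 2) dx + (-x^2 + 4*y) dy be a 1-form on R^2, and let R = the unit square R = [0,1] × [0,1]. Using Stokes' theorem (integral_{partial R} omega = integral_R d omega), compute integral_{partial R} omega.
integral_(partial R) omega = 0

Stokes: integral_partial_R omega = integral_R d omega with d omega = (∂Q/∂x - ∂P/∂y) dx ∧ dy.
  ∂Q/∂x = -2*x
  ∂P/∂y = -2*y
  integrand = ∂Q/∂x - ∂P/∂y = -2*x + 2*y.
Integrating over R: integral_0^1 integral_0^1 (-2*x + 2*y) dx dy = 0.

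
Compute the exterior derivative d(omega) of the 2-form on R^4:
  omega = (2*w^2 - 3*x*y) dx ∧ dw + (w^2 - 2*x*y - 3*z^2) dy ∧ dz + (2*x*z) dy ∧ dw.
d(omega) = (3*x + 2*z) dx ∧ dy ∧ dw + (-2*y) dx ∧ dy ∧ dz + (2*w - 2*x) dy ∧ dz ∧ dw

For a 2-form omega = sum_{i<j} g_{ij} dx_i ∧ dx_j, the exterior derivative is
  d(omega) = sum_{i<j} d(g_{ij}) ∧ dx_i ∧ dx_j = sum_{i<j, k} (∂g_{ij}/∂x_k) dx_k ∧ dx_i ∧ dx_j.
Expand each term, using dx_k ∧ dx_i ∧ dx_j = sgn(permutation) dx_{(a)} ∧ dx_{(b)} ∧ dx_{(c)} with (a < b < c) sorted:
  d(2*w^2 - 3*x*y) includes (∂/∂y)(2*w^2 - 3*x*y) dy = (-3*x) dy, which multiplied by dx ∧ dw gives (3*x) dx ∧ dy ∧ dw
  d(w^2 - 2*x*y - 3*z^2) includes (∂/∂x)(w^2 - 2*x*y - 3*z^2) dx = (-2*y) dx, which multiplied by dy ∧ dz gives (-2*y) dx ∧ dy ∧ dz
  d(w^2 - 2*x*y - 3*z^2) includes (∂/∂w)(w^2 - 2*x*y - 3*z^2) dw = (2*w) dw, which multiplied by dy ∧ dz gives (2*w) dy ∧ dz ∧ dw
  d(2*x*z) includes (∂/∂x)(2*x*z) dx = (2*z) dx, which multiplied by dy ∧ dw gives (2*z) dx ∧ dy ∧ dw
  d(2*x*z) includes (∂/∂z)(2*x*z) dz = (2*x) dz, which multiplied by dy ∧ dw gives (-2*x) dy ∧ dz ∧ dw
Collecting like 3-forms: d(omega) = (3*x + 2*z) dx ∧ dy ∧ dw + (-2*y) dx ∧ dy ∧ dz + (2*w - 2*x) dy ∧ dz ∧ dw.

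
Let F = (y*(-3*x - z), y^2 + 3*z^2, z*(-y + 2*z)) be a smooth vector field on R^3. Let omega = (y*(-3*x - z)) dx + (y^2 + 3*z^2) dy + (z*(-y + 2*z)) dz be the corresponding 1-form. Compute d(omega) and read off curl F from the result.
d(omega) = (-7*z) dy ∧ dz + (-y) dz ∧ dx + (3*x + z) dx ∧ dy; curl F = (-7*z, -y, 3*x + z)

d omega = sum_{i<j} (∂f_j/∂x_i - ∂f_i/∂x_j) dx_i ∧ dx_j. Under the identification (dy ∧ dz, dz ∧ dx, dx ∧ dy) ↔ (e_x, e_y, e_z), the coefficients are exactly the components of curl F. Compute:
  ∂R/∂y - ∂Q/∂z = (-z) - (6*z) = -7*z
  ∂P/∂z - ∂R/∂x = (-y) - (0) = -y
  ∂Q/∂x - ∂P/∂y = (0) - (-3*x - z) = 3*x + z.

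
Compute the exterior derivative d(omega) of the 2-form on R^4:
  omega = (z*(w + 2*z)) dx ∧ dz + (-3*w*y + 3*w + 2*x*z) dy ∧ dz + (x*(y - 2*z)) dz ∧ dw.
d(omega) = (y - z) dx ∧ dz ∧ dw + (2*z) dx ∧ dy ∧ dz + (x - 3*y + 3) dy ∧ dz ∧ dw

For a 2-form omega = sum_{i<j} g_{ij} dx_i ∧ dx_j, the exterior derivative is
  d(omega) = sum_{i<j} d(g_{ij}) ∧ dx_i ∧ dx_j = sum_{i<j, k} (∂g_{ij}/∂x_k) dx_k ∧ dx_i ∧ dx_j.
Expand each term, using dx_k ∧ dx_i ∧ dx_j = sgn(permutation) dx_{(a)} ∧ dx_{(b)} ∧ dx_{(c)} with (a < b < c) sorted:
  d(z*(w + 2*z)) includes (∂/∂w)(z*(w + 2*z)) dw = (z) dw, which multiplied by dx ∧ dz gives (z) dx ∧ dz ∧ dw
  d(-3*w*y + 3*w + 2*x*z) includes (∂/∂x)(-3*w*y + 3*w + 2*x*z) dx = (2*z) dx, which multiplied by dy ∧ dz gives (2*z) dx ∧ dy ∧ dz
  d(-3*w*y + 3*w + 2*x*z) includes (∂/∂w)(-3*w*y + 3*w + 2*x*z) dw = (3 - 3*y) dw, which multiplied by dy ∧ dz gives (3 - 3*y) dy ∧ dz ∧ dw
  d(x*(y - 2*z)) includes (∂/∂x)(x*(y - 2*z)) dx = (y - 2*z) dx, which multiplied by dz ∧ dw gives (y - 2*z) dx ∧ dz ∧ dw
  d(x*(y - 2*z)) includes (∂/∂y)(x*(y - 2*z)) dy = (x) dy, which multiplied by dz ∧ dw gives (x) dy ∧ dz ∧ dw
Collecting like 3-forms: d(omega) = (y - z) dx ∧ dz ∧ dw + (2*z) dx ∧ dy ∧ dz + (x - 3*y + 3) dy ∧ dz ∧ dw.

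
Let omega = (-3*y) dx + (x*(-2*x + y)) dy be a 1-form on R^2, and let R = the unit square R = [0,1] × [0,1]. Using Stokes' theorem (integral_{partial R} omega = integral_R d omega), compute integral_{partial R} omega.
integral_(partial R) omega = 3/2

Stokes: integral_partial_R omega = integral_R d omega with d omega = (∂Q/∂x - ∂P/∂y) dx ∧ dy.
  ∂Q/∂x = -4*x + y
  ∂P/∂y = -3
  integrand = ∂Q/∂x - ∂P/∂y = -4*x + y + 3.
Integrating over R: integral_0^1 integral_0^1 (-4*x + y + 3) dx dy = 3/2.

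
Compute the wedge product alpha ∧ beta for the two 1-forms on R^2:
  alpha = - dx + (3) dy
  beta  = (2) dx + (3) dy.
alpha ∧ beta = (-9) dx ∧ dy

Distribute the wedge, using dx_i ∧ dx_j = -dx_j ∧ dx_i and dx_i ∧ dx_i = 0. For each pair (i, j) with i < j, the coefficient of dx_i ∧ dx_j in alpha ∧ beta is (alpha_i * beta_j - alpha_j * beta_i). Collecting: alpha ∧ beta = (-9) dx ∧ dy.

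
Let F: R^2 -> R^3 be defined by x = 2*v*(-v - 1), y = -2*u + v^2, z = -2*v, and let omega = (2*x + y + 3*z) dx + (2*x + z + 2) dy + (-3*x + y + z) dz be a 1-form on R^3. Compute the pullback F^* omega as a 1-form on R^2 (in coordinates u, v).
F^* omega = (8*v^2 + 12*v - 4) du + (8*u*v + 8*u + 4*v^3 + 20*v^2 + 16*v) dv

Using F^*(f dg) = (f ∘ F) d(g ∘ F), substitute each coordinate x_i by F_i(u, v) in f_i, and replace dx_i by d F_i = (∂F_i/∂u) du + (∂F_i/∂v) dv.
  For the x component: f_1(F) = -2*u - 3*v^2 - 10*v; d F_1 = (0) du + (-4*v - 2) dv
  For the y component: f_2(F) = -4*v^2 - 6*v + 2; d F_2 = (-2) du + (2*v) dv
  For the z component: f_3(F) = -2*u + 7*v^2 + 4*v; d F_3 = (0) du + (-2) dv
Combining and collecting du, dv coefficients:
  coeff of du: 8*v^2 + 12*v - 4
  coeff of dv: 8*u*v + 8*u + 4*v^3 + 20*v^2 + 16*v
F^* omega = (8*v^2 + 12*v - 4) du + (8*u*v + 8*u + 4*v^3 + 20*v^2 + 16*v) dv.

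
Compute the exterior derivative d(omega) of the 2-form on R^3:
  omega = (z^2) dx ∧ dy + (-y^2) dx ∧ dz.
d(omega) = (2*y + 2*z) dx ∧ dy ∧ dz

For a 2-form omega = sum_{i<j} g_{ij} dx_i ∧ dx_j, the exterior derivative is
  d(omega) = sum_{i<j} d(g_{ij}) ∧ dx_i ∧ dx_j = sum_{i<j, k} (∂g_{ij}/∂x_k) dx_k ∧ dx_i ∧ dx_j.
Expand each term, using dx_k ∧ dx_i ∧ dx_j = sgn(permutation) dx_{(a)} ∧ dx_{(b)} ∧ dx_{(c)} with (a < b < c) sorted:
  d(z^2) includes (∂/∂z)(z^2) dz = (2*z) dz, which multiplied by dx ∧ dy gives (2*z) dx ∧ dy ∧ dz
  d(-y^2) includes (∂/∂y)(-y^2) dy = (-2*y) dy, which multiplied by dx ∧ dz gives (2*y) dx ∧ dy ∧ dz
Collecting like 3-forms: d(omega) = (2*y + 2*z) dx ∧ dy ∧ dz.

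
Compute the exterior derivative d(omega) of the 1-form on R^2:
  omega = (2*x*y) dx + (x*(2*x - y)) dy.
d(omega) = (2*x - y) dx ∧ dy

For a 1-form omega = sum_i f_i dx_i, the exterior derivative is
  d(omega) = sum_{i < j} (∂f_j/∂x_i - ∂f_i/∂x_j) dx_i ∧ dx_j.
  coefficient of dx ∧ dy: ∂f_2/∂x - ∂f_1/∂y = ∂(x*(2*x - y))/∂x - ∂(2*x*y)/∂y = 2*x - y
Assembling: d(omega) = (2*x - y) dx ∧ dy.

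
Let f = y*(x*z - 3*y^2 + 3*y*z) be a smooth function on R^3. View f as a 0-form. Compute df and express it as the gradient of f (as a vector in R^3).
df = (y*z) dx + (x*z - 9*y^2 + 6*y*z) dy + (y*(x + 3*y)) dz; grad f = (y*z, x*z - 9*y^2 + 6*y*z, y*(x + 3*y))

For a 0-form f, d f = (∂f/∂x) dx + (∂f/∂y) dy + (∂f/∂z) dz. The components of the vector representation are exactly the entries of grad f in Cartesian coordinates:
  ∂f/∂x = y*z
  ∂f/∂y = x*z - 9*y^2 + 6*y*z
  ∂f/∂z = y*(x + 3*y).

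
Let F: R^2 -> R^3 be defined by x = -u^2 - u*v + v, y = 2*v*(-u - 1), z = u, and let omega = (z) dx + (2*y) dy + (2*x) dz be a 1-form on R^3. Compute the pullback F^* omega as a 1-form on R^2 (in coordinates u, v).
F^* omega = (-4*u^2 + 8*u*v^2 - 3*u*v + 8*v^2 + 2*v) du + (8*u^2*v - u^2 + 16*u*v + u + 8*v) dv

Using F^*(f dg) = (f ∘ F) d(g ∘ F), substitute each coordinate x_i by F_i(u, v) in f_i, and replace dx_i by d F_i = (∂F_i/∂u) du + (∂F_i/∂v) dv.
  For the x component: f_1(F) = u; d F_1 = (-2*u - v) du + (1 - u) dv
  For the y component: f_2(F) = 4*v*(-u - 1); d F_2 = (-2*v) du + (-2*u - 2) dv
  For the z component: f_3(F) = -2*u^2 - 2*u*v + 2*v; d F_3 = (1) du + (0) dv
Combining and collecting du, dv coefficients:
  coeff of du: -4*u^2 + 8*u*v^2 - 3*u*v + 8*v^2 + 2*v
  coeff of dv: 8*u^2*v - u^2 + 16*u*v + u + 8*v
F^* omega = (-4*u^2 + 8*u*v^2 - 3*u*v + 8*v^2 + 2*v) du + (8*u^2*v - u^2 + 16*u*v + u + 8*v) dv.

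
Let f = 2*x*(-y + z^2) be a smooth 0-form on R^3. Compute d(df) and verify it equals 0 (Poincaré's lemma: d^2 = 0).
d(df) = 0

Step 1: df = sum_i (∂f/∂x_i) dx_i = (-2*y + 2*z^2) dx + (-2*x) dy + (4*x*z) dz.
Step 2: Apply d again. Using the 1-form formula, the coefficient of dx ∧ dy in d(df) is ∂^2 f/∂x ∂y - ∂^2 f/∂y ∂x = (-2) - (-2) = 0 (equality of mixed partials for smooth f).
Similarly for dx ∧ dz and dy ∧ dz — all coefficients vanish. So d(df) = 0.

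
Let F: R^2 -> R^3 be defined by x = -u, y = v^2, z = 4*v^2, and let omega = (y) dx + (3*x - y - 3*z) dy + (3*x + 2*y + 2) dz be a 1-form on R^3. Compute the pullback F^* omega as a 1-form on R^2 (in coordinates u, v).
F^* omega = (-v^2) du + (2*v*(-15*u - 5*v^2 + 8)) dv

Using F^*(f dg) = (f ∘ F) d(g ∘ F), substitute each coordinate x_i by F_i(u, v) in f_i, and replace dx_i by d F_i = (∂F_i/∂u) du + (∂F_i/∂v) dv.
  For the x component: f_1(F) = v^2; d F_1 = (-1) du + (0) dv
  For the y component: f_2(F) = -3*u - 13*v^2; d F_2 = (0) du + (2*v) dv
  For the z component: f_3(F) = -3*u + 2*v^2 + 2; d F_3 = (0) du + (8*v) dv
Combining and collecting du, dv coefficients:
  coeff of du: -v^2
  coeff of dv: 2*v*(-15*u - 5*v^2 + 8)
F^* omega = (-v^2) du + (2*v*(-15*u - 5*v^2 + 8)) dv.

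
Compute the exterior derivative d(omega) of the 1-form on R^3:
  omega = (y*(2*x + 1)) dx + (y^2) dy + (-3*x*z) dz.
d(omega) = (-2*x - 1) dx ∧ dy + (-3*z) dx ∧ dz

For a 1-form omega = sum_i f_i dx_i, the exterior derivative is
  d(omega) = sum_{i < j} (∂f_j/∂x_i - ∂f_i/∂x_j) dx_i ∧ dx_j.
  coefficient of dx ∧ dy: ∂f_2/∂x - ∂f_1/∂y = ∂(y^2)/∂x - ∂(y*(2*x + 1))/∂y = -2*x - 1
  coefficient of dx ∧ dz: ∂f_3/∂x - ∂f_1/∂z = ∂(-3*x*z)/∂x - ∂(y*(2*x + 1))/∂z = -3*z
Assembling: d(omega) = (-2*x - 1) dx ∧ dy + (-3*z) dx ∧ dz.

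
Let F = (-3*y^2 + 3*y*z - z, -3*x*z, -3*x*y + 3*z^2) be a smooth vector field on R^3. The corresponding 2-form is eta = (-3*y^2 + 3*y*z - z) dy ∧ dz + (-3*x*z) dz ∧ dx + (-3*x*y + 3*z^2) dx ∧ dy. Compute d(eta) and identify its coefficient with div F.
d(eta) = (6*z) dx ∧ dy ∧ dz; div F = 6*z

For a 2-form in R^3 of the form above, applying d gives a 3-form with coefficient ∂P/∂x + ∂Q/∂y + ∂R/∂z:
  ∂P/∂x = 0
  ∂Q/∂y = 0
  ∂R/∂z = 6*z
Sum = 6*z, which is exactly div F.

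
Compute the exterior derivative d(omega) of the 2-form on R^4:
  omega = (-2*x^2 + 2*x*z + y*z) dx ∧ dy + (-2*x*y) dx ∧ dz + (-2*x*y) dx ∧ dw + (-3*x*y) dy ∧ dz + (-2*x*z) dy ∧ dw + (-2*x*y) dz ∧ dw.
d(omega) = (4*x - 2*y) dx ∧ dy ∧ dz + (2*x - 2*z) dx ∧ dy ∧ dw + (-2*y) dx ∧ dz ∧ dw

For a 2-form omega = sum_{i<j} g_{ij} dx_i ∧ dx_j, the exterior derivative is
  d(omega) = sum_{i<j} d(g_{ij}) ∧ dx_i ∧ dx_j = sum_{i<j, k} (∂g_{ij}/∂x_k) dx_k ∧ dx_i ∧ dx_j.
Expand each term, using dx_k ∧ dx_i ∧ dx_j = sgn(permutation) dx_{(a)} ∧ dx_{(b)} ∧ dx_{(c)} with (a < b < c) sorted:
  d(-2*x^2 + 2*x*z + y*z) includes (∂/∂z)(-2*x^2 + 2*x*z + y*z) dz = (2*x + y) dz, which multiplied by dx ∧ dy gives (2*x + y) dx ∧ dy ∧ dz
  d(-2*x*y) includes (∂/∂y)(-2*x*y) dy = (-2*x) dy, which multiplied by dx ∧ dz gives (2*x) dx ∧ dy ∧ dz
  d(-2*x*y) includes (∂/∂y)(-2*x*y) dy = (-2*x) dy, which multiplied by dx ∧ dw gives (2*x) dx ∧ dy ∧ dw
  d(-3*x*y) includes (∂/∂x)(-3*x*y) dx = (-3*y) dx, which multiplied by dy ∧ dz gives (-3*y) dx ∧ dy ∧ dz
  d(-2*x*z) includes (∂/∂x)(-2*x*z) dx = (-2*z) dx, which multiplied by dy ∧ dw gives (-2*z) dx ∧ dy ∧ dw
  d(-2*x*z) includes (∂/∂z)(-2*x*z) dz = (-2*x) dz, which multiplied by dy ∧ dw gives (2*x) dy ∧ dz ∧ dw
  d(-2*x*y) includes (∂/∂x)(-2*x*y) dx = (-2*y) dx, which multiplied by dz ∧ dw gives (-2*y) dx ∧ dz ∧ dw
  d(-2*x*y) includes (∂/∂y)(-2*x*y) dy = (-2*x) dy, which multiplied by dz ∧ dw gives (-2*x) dy ∧ dz ∧ dw
Collecting like 3-forms: d(omega) = (4*x - 2*y) dx ∧ dy ∧ dz + (2*x - 2*z) dx ∧ dy ∧ dw + (-2*y) dx ∧ dz ∧ dw.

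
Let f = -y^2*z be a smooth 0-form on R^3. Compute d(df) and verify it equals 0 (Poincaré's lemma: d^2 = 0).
d(df) = 0

Step 1: df = sum_i (∂f/∂x_i) dx_i = (0) dx + (-2*y*z) dy + (-y^2) dz.
Step 2: Apply d again. Using the 1-form formula, the coefficient of dx ∧ dy in d(df) is ∂^2 f/∂x ∂y - ∂^2 f/∂y ∂x = (0) - (0) = 0 (equality of mixed partials for smooth f).
Similarly for dx ∧ dz and dy ∧ dz — all coefficients vanish. So d(df) = 0.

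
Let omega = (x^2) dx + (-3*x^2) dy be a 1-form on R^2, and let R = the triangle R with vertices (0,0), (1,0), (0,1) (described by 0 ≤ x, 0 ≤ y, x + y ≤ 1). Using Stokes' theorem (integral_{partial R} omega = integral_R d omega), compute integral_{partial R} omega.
integral_(partial R) omega = -1

Stokes: integral_partial_R omega = integral_R d omega with d omega = (∂Q/∂x - ∂P/∂y) dx ∧ dy.
  ∂Q/∂x = -6*x
  ∂P/∂y = 0
  integrand = ∂Q/∂x - ∂P/∂y = -6*x.
Integrating over R: integral_0^1 integral_0^{1-x} (-6*x) dy dx = -1.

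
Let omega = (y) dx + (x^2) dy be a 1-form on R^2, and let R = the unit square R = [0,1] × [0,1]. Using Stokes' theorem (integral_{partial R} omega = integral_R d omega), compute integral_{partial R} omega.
integral_(partial R) omega = 0

Stokes: integral_partial_R omega = integral_R d omega with d omega = (∂Q/∂x - ∂P/∂y) dx ∧ dy.
  ∂Q/∂x = 2*x
  ∂P/∂y = 1
  integrand = ∂Q/∂x - ∂P/∂y = 2*x - 1.
Integrating over R: integral_0^1 integral_0^1 (2*x - 1) dx dy = 0.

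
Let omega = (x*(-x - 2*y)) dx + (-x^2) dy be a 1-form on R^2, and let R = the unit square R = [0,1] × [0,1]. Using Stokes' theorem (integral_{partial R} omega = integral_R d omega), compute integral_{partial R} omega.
integral_(partial R) omega = 0

Stokes: integral_partial_R omega = integral_R d omega with d omega = (∂Q/∂x - ∂P/∂y) dx ∧ dy.
  ∂Q/∂x = -2*x
  ∂P/∂y = -2*x
  integrand = ∂Q/∂x - ∂P/∂y = 0.
Integrating over R: integral_0^1 integral_0^1 (0) dx dy = 0.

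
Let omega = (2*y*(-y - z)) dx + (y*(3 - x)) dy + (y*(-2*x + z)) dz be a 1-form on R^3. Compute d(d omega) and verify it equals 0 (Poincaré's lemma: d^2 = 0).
d(d omega) = 0

Step 1: d omega = sum_{i<j} (∂f_j/∂x_i - ∂f_i/∂x_j) dx_i ∧ dx_j:
  coeff of dx ∧ dy: 3*y + 2*z
  coeff of dx ∧ dz: 0
  coeff of dy ∧ dz: -2*x + z
Step 2: Apply d again to each 2-form coefficient. The only possible 3-form in R^3 is dx ∧ dy ∧ dz, with coefficient
  ∂(coeff of dy∧dz)/∂x - ∂(coeff of dx∧dz)/∂y + ∂(coeff of dx∧dy)/∂z
  = ∂/∂x (-2*x + z) - ∂/∂y (0) + ∂/∂z (3*y + 2*z).
Each of these terms simplifies to sums of mixed partials that cancel in pairs. The result is 0 (by equality of mixed partials for smooth functions — Schwarz / Clairaut).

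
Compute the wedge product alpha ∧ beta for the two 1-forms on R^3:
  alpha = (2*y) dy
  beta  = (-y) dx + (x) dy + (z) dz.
alpha ∧ beta = (2*y^2) dx ∧ dy + (2*y*z) dy ∧ dz

Distribute the wedge, using dx_i ∧ dx_j = -dx_j ∧ dx_i and dx_i ∧ dx_i = 0. For each pair (i, j) with i < j, the coefficient of dx_i ∧ dx_j in alpha ∧ beta is (alpha_i * beta_j - alpha_j * beta_i). Collecting: alpha ∧ beta = (2*y^2) dx ∧ dy + (2*y*z) dy ∧ dz.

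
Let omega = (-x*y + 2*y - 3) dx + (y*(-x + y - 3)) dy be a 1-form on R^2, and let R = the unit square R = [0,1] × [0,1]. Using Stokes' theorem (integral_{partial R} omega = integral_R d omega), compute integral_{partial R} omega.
integral_(partial R) omega = -2

Stokes: integral_partial_R omega = integral_R d omega with d omega = (∂Q/∂x - ∂P/∂y) dx ∧ dy.
  ∂Q/∂x = -y
  ∂P/∂y = 2 - x
  integrand = ∂Q/∂x - ∂P/∂y = x - y - 2.
Integrating over R: integral_0^1 integral_0^1 (x - y - 2) dx dy = -2.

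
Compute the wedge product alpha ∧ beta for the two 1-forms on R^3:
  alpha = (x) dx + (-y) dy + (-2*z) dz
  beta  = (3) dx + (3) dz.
alpha ∧ beta = (3*x + 6*z) dx ∧ dz + (3*y) dx ∧ dy + (-3*y) dy ∧ dz

Distribute the wedge, using dx_i ∧ dx_j = -dx_j ∧ dx_i and dx_i ∧ dx_i = 0. For each pair (i, j) with i < j, the coefficient of dx_i ∧ dx_j in alpha ∧ beta is (alpha_i * beta_j - alpha_j * beta_i). Collecting: alpha ∧ beta = (3*x + 6*z) dx ∧ dz + (3*y) dx ∧ dy + (-3*y) dy ∧ dz.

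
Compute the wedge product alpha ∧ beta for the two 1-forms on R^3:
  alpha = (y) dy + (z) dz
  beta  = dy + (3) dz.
alpha ∧ beta = (3*y - z) dy ∧ dz

Distribute the wedge, using dx_i ∧ dx_j = -dx_j ∧ dx_i and dx_i ∧ dx_i = 0. For each pair (i, j) with i < j, the coefficient of dx_i ∧ dx_j in alpha ∧ beta is (alpha_i * beta_j - alpha_j * beta_i). Collecting: alpha ∧ beta = (3*y - z) dy ∧ dz.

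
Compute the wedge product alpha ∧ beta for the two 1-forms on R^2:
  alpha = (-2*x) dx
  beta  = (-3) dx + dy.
alpha ∧ beta = (-2*x) dx ∧ dy

Distribute the wedge, using dx_i ∧ dx_j = -dx_j ∧ dx_i and dx_i ∧ dx_i = 0. For each pair (i, j) with i < j, the coefficient of dx_i ∧ dx_j in alpha ∧ beta is (alpha_i * beta_j - alpha_j * beta_i). Collecting: alpha ∧ beta = (-2*x) dx ∧ dy.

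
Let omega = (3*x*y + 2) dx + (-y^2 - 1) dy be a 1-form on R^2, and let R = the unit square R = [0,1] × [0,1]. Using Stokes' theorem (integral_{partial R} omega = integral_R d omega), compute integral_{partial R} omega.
integral_(partial R) omega = -3/2

Stokes: integral_partial_R omega = integral_R d omega with d omega = (∂Q/∂x - ∂P/∂y) dx ∧ dy.
  ∂Q/∂x = 0
  ∂P/∂y = 3*x
  integrand = ∂Q/∂x - ∂P/∂y = -3*x.
Integrating over R: integral_0^1 integral_0^1 (-3*x) dx dy = -3/2.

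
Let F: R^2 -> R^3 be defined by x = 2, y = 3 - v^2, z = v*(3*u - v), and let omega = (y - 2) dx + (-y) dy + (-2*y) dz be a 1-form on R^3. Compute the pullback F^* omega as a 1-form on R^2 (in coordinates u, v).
F^* omega = (6*v*(v^2 - 3)) du + (6*u*v^2 - 18*u - 6*v^3 + 18*v) dv

Using F^*(f dg) = (f ∘ F) d(g ∘ F), substitute each coordinate x_i by F_i(u, v) in f_i, and replace dx_i by d F_i = (∂F_i/∂u) du + (∂F_i/∂v) dv.
  For the x component: f_1(F) = 1 - v^2; d F_1 = (0) du + (0) dv
  For the y component: f_2(F) = v^2 - 3; d F_2 = (0) du + (-2*v) dv
  For the z component: f_3(F) = 2*v^2 - 6; d F_3 = (3*v) du + (3*u - 2*v) dv
Combining and collecting du, dv coefficients:
  coeff of du: 6*v*(v^2 - 3)
  coeff of dv: 6*u*v^2 - 18*u - 6*v^3 + 18*v
F^* omega = (6*v*(v^2 - 3)) du + (6*u*v^2 - 18*u - 6*v^3 + 18*v) dv.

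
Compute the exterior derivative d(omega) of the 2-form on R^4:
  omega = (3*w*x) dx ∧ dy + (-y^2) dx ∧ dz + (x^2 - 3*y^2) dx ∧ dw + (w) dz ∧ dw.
d(omega) = (3*x + 6*y) dx ∧ dy ∧ dw + (2*y) dx ∧ dy ∧ dz

For a 2-form omega = sum_{i<j} g_{ij} dx_i ∧ dx_j, the exterior derivative is
  d(omega) = sum_{i<j} d(g_{ij}) ∧ dx_i ∧ dx_j = sum_{i<j, k} (∂g_{ij}/∂x_k) dx_k ∧ dx_i ∧ dx_j.
Expand each term, using dx_k ∧ dx_i ∧ dx_j = sgn(permutation) dx_{(a)} ∧ dx_{(b)} ∧ dx_{(c)} with (a < b < c) sorted:
  d(3*w*x) includes (∂/∂w)(3*w*x) dw = (3*x) dw, which multiplied by dx ∧ dy gives (3*x) dx ∧ dy ∧ dw
  d(-y^2) includes (∂/∂y)(-y^2) dy = (-2*y) dy, which multiplied by dx ∧ dz gives (2*y) dx ∧ dy ∧ dz
  d(x^2 - 3*y^2) includes (∂/∂y)(x^2 - 3*y^2) dy = (-6*y) dy, which multiplied by dx ∧ dw gives (6*y) dx ∧ dy ∧ dw
Collecting like 3-forms: d(omega) = (3*x + 6*y) dx ∧ dy ∧ dw + (2*y) dx ∧ dy ∧ dz.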